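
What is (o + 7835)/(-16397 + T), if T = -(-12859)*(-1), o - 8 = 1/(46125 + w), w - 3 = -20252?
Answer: -202945469/757028256 ≈ -0.26808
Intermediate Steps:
w = -20249 (w = 3 - 20252 = -20249)
o = 207009/25876 (o = 8 + 1/(46125 - 20249) = 8 + 1/25876 = 207009/25876 ≈ 8.0000)
T = -12859 (T = -77*167 = -12859)
(o + 7835)/(-16397 + T) = (207009/25876 + 7835)/(-16397 - 12859) = (202945469/25876)/(-29256) = (202945469/25876)*(-1/29256) = -202945469/757028256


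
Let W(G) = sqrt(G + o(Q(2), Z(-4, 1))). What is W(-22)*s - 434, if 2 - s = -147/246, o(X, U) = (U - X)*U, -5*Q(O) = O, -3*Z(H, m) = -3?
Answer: -434 + 213*I*sqrt(515)/410 ≈ -434.0 + 11.79*I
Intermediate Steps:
Z(H, m) = 1 (Z(H, m) = -1/3*(-3) = 1)
Q(O) = -O/5
o(X, U) = U*(U - X)
W(G) = sqrt(7/5 + G) (W(G) = sqrt(G + 1*(1 - (-1)*2/5)) = sqrt(G + 1*(1 - 1*(-2/5))) = sqrt(G + 1*(1 + 2/5)) = sqrt(G + 1*(7/5)) = sqrt(G + 7/5) = sqrt(7/5 + G))
s = 213/82 (s = 2 - (-147)/246 = 2 - 1*(-49/82) = 2 + 49/82 = 213/82 ≈ 2.5976)
W(-22)*s - 434 = (sqrt(35 + 25*(-22))/5)*(213/82) - 434 = (sqrt(35 - 550)/5)*(213/82) - 434 = (sqrt(-515)/5)*(213/82) - 434 = ((I*sqrt(515))/5)*(213/82) - 434 = (I*sqrt(515)/5)*(213/82) - 434 = 213*I*sqrt(515)/410 - 434 = -434 + 213*I*sqrt(515)/410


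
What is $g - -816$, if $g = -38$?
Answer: $778$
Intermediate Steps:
$g - -816 = -38 - -816 = -38 + 816 = 778$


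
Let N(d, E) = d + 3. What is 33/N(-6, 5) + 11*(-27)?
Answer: -308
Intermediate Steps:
N(d, E) = 3 + d
33/N(-6, 5) + 11*(-27) = 33/(3 - 6) + 11*(-27) = 33/(-3) - 297 = 33*(-⅓) - 297 = -11 - 297 = -308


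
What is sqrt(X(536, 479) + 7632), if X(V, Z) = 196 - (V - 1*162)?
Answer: sqrt(7454) ≈ 86.337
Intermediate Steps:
X(V, Z) = 358 - V (X(V, Z) = 196 - (V - 162) = 196 - (-162 + V) = 196 + (162 - V) = 358 - V)
sqrt(X(536, 479) + 7632) = sqrt((358 - 1*536) + 7632) = sqrt((358 - 536) + 7632) = sqrt(-178 + 7632) = sqrt(7454)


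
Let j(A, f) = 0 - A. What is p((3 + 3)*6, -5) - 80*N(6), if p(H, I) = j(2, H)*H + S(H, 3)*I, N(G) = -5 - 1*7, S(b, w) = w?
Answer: 873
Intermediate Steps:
j(A, f) = -A
N(G) = -12 (N(G) = -5 - 7 = -12)
p(H, I) = -2*H + 3*I (p(H, I) = (-1*2)*H + 3*I = -2*H + 3*I)
p((3 + 3)*6, -5) - 80*N(6) = (-2*(3 + 3)*6 + 3*(-5)) - 80*(-12) = (-12*6 - 15) + 960 = (-2*36 - 15) + 960 = (-72 - 15) + 960 = -87 + 960 = 873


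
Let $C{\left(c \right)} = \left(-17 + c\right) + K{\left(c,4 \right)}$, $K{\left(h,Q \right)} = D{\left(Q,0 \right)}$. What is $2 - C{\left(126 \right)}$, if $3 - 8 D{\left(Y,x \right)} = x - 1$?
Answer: $- \frac{215}{2} \approx -107.5$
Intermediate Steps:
$D{\left(Y,x \right)} = \frac{1}{2} - \frac{x}{8}$ ($D{\left(Y,x \right)} = \frac{3}{8} - \frac{x - 1}{8} = \frac{3}{8} - \frac{-1 + x}{8} = \frac{3}{8} - \left(- \frac{1}{8} + \frac{x}{8}\right) = \frac{1}{2} - \frac{x}{8}$)
$K{\left(h,Q \right)} = \frac{1}{2}$ ($K{\left(h,Q \right)} = \frac{1}{2} - 0 = \frac{1}{2} + 0 = \frac{1}{2}$)
$C{\left(c \right)} = - \frac{33}{2} + c$ ($C{\left(c \right)} = \left(-17 + c\right) + \frac{1}{2} = - \frac{33}{2} + c$)
$2 - C{\left(126 \right)} = 2 - \left(- \frac{33}{2} + 126\right) = 2 - \frac{219}{2} = - \frac{215}{2}$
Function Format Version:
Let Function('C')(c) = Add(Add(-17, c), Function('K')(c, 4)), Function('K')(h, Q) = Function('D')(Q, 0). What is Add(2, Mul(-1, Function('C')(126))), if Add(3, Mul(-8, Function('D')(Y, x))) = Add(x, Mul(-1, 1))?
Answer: Rational(-215, 2) ≈ -107.50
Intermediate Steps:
Function('D')(Y, x) = Add(Rational(1, 2), Mul(Rational(-1, 8), x)) (Function('D')(Y, x) = Add(Rational(3, 8), Mul(Rational(-1, 8), Add(x, Mul(-1, 1)))) = Add(Rational(3, 8), Mul(Rational(-1, 8), Add(x, -1))) = Add(Rational(3, 8), Mul(Rational(-1, 8), Add(-1, x))) = Add(Rational(3, 8), Add(Rational(1, 8), Mul(Rational(-1, 8), x))) = Add(Rational(1, 2), Mul(Rational(-1, 8), x)))
Function('K')(h, Q) = Rational(1, 2) (Function('K')(h, Q) = Add(Rational(1, 2), Mul(Rational(-1, 8), 0)) = Add(Rational(1, 2), 0) = Rational(1, 2))
Function('C')(c) = Add(Rational(-33, 2), c) (Function('C')(c) = Add(Add(-17, c), Rational(1, 2)) = Add(Rational(-33, 2), c))
Add(2, Mul(-1, Function('C')(126))) = Add(2, Mul(-1, Add(Rational(-33, 2), 126))) = Add(2, Mul(-1, Rational(219, 2))) = Add(2, Rational(-219, 2)) = Rational(-215, 2)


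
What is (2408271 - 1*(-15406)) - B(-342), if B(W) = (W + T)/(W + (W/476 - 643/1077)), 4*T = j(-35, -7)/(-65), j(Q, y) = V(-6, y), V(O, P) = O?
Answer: 13863535916787974/5720045045 ≈ 2.4237e+6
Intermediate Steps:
j(Q, y) = -6
T = 3/130 (T = (-6/(-65))/4 = (-6*(-1/65))/4 = (1/4)*(6/65) = 3/130 ≈ 0.023077)
B(W) = (3/130 + W)/(-643/1077 + 477*W/476) (B(W) = (W + 3/130)/(W + (W/476 - 643/1077)) = (3/130 + W)/(W + (W*(1/476) - 643*1/1077)) = (3/130 + W)/(W + (W/476 - 643/1077)) = (3/130 + W)/(W + (-643/1077 + W/476)) = (3/130 + W)/(-643/1077 + 477*W/476))
(2408271 - 1*(-15406)) - B(-342) = (2408271 - 1*(-15406)) - 256326*(3 + 130*(-342))/(65*(-306068 + 513729*(-342))) = (2408271 + 15406) - 256326*(3 - 44460)/(65*(-306068 - 175695318)) = 2423677 - 256326*(-44457)/(65*(-176001386)) = 2423677 - 256326*(-1)*(-44457)/(65*176001386) = 2423677 - 1*5697742491/5720045045 = 2423677 - 5697742491/5720045045 = 13863535916787974/5720045045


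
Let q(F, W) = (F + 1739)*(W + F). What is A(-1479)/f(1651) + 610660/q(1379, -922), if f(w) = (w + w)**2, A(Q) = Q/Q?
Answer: 3329075989783/7768129431452 ≈ 0.42856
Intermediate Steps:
A(Q) = 1
f(w) = 4*w**2 (f(w) = (2*w)**2 = 4*w**2)
q(F, W) = (1739 + F)*(F + W)
A(-1479)/f(1651) + 610660/q(1379, -922) = 1/(4*1651**2) + 610660/(1379**2 + 1739*1379 + 1739*(-922) + 1379*(-922)) = 1/(4*2725801) + 610660/(1901641 + 2398081 - 1603358 - 1271438) = 1/10903204 + 610660/1424926 = 1*(1/10903204) + 610660*(1/1424926) = 1/10903204 + 305330/712463 = 3329075989783/7768129431452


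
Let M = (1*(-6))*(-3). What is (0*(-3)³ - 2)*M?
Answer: -36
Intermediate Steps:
M = 18 (M = -6*(-3) = 18)
(0*(-3)³ - 2)*M = (0*(-3)³ - 2)*18 = (0*(-27) - 2)*18 = (0 - 2)*18 = -2*18 = -36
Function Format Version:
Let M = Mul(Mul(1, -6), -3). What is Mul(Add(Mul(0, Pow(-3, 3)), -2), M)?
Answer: -36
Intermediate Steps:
M = 18 (M = Mul(-6, -3) = 18)
Mul(Add(Mul(0, Pow(-3, 3)), -2), M) = Mul(Add(Mul(0, Pow(-3, 3)), -2), 18) = Mul(Add(Mul(0, -27), -2), 18) = Mul(Add(0, -2), 18) = Mul(-2, 18) = -36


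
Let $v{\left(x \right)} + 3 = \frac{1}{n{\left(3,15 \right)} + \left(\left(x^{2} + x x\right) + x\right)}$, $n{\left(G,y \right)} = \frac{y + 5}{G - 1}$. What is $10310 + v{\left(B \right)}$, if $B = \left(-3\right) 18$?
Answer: $\frac{59656917}{5788} \approx 10307.0$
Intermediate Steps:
$n{\left(G,y \right)} = \frac{5 + y}{-1 + G}$
$B = -54$
$v{\left(x \right)} = -3 + \frac{1}{10 + x + 2 x^{2}}$ ($v{\left(x \right)} = -3 + \frac{1}{\frac{5 + 15}{-1 + 3} + \left(\left(x^{2} + x x\right) + x\right)} = -3 + \frac{1}{\frac{1}{2} \cdot 20 + \left(\left(x^{2} + x^{2}\right) + x\right)} = -3 + \frac{1}{\frac{1}{2} \cdot 20 + \left(2 x^{2} + x\right)} = -3 + \frac{1}{10 + \left(x + 2 x^{2}\right)} = -3 + \frac{1}{10 + x + 2 x^{2}}$)
$10310 + v{\left(B \right)} = 10310 + \frac{-29 - 6 \left(-54\right)^{2} - -162}{10 - 54 + 2 \left(-54\right)^{2}} = 10310 + \frac{-29 - 17496 + 162}{10 - 54 + 2 \cdot 2916} = 10310 + \frac{-29 - 17496 + 162}{10 - 54 + 5832} = 10310 + \frac{1}{5788} \left(-17363\right) = 10310 - \frac{17363}{5788} = \frac{59656917}{5788}$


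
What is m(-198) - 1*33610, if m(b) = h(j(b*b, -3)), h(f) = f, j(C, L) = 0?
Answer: -33610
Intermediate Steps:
m(b) = 0
m(-198) - 1*33610 = 0 - 1*33610 = 0 - 33610 = -33610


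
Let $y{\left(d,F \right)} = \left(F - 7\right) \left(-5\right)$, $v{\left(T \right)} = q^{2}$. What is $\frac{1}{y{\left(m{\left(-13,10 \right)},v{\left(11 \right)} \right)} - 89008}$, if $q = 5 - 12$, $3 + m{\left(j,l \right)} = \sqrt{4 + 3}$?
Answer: $- \frac{1}{89218} \approx -1.1208 \cdot 10^{-5}$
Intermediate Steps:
$m{\left(j,l \right)} = -3 + \sqrt{7}$ ($m{\left(j,l \right)} = -3 + \sqrt{4 + 3} = -3 + \sqrt{7}$)
$q = -7$ ($q = 5 - 12 = -7$)
$v{\left(T \right)} = 49$ ($v{\left(T \right)} = \left(-7\right)^{2} = 49$)
$y{\left(d,F \right)} = 35 - 5 F$ ($y{\left(d,F \right)} = \left(-7 + F\right) \left(-5\right) = 35 - 5 F$)
$\frac{1}{y{\left(m{\left(-13,10 \right)},v{\left(11 \right)} \right)} - 89008} = \frac{1}{\left(35 - 245\right) - 89008} = \frac{1}{-210 - 89008} = \frac{1}{-89218} = - \frac{1}{89218}$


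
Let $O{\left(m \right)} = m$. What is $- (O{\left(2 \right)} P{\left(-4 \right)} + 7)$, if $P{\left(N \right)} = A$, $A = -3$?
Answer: $-1$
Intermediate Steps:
$P{\left(N \right)} = -3$
$- (O{\left(2 \right)} P{\left(-4 \right)} + 7) = - (2 \left(-3\right) + 7) = - (-6 + 7) = \left(-1\right) 1 = -1$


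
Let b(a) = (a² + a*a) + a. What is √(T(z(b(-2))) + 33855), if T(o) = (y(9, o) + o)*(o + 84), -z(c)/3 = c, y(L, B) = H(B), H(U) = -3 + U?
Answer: √31281 ≈ 176.86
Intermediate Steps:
y(L, B) = -3 + B
b(a) = a + 2*a² (b(a) = (a² + a²) + a = 2*a² + a = a + 2*a²)
z(c) = -3*c
T(o) = (-3 + 2*o)*(84 + o) (T(o) = ((-3 + o) + o)*(o + 84) = (-3 + 2*o)*(84 + o))
√(T(z(b(-2))) + 33855) = √((-252 + 2*(-(-6)*(1 + 2*(-2)))² + 165*(-(-6)*(1 + 2*(-2)))) + 33855) = √((-252 + 2*(-(-6)*(1 - 4))² + 165*(-(-6)*(1 - 4))) + 33855) = √((-252 + 2*(-(-6)*(-3))² + 165*(-(-6)*(-3))) + 33855) = √((-252 + 2*(-3*6)² + 165*(-3*6)) + 33855) = √((-252 + 2*(-18)² + 165*(-18)) + 33855) = √((-252 + 2*324 - 2970) + 33855) = √((-252 + 648 - 2970) + 33855) = √(-2574 + 33855) = √31281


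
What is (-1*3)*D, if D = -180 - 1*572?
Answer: 2256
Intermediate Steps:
D = -752 (D = -180 - 572 = -752)
(-1*3)*D = -1*3*(-752) = -3*(-752) = 2256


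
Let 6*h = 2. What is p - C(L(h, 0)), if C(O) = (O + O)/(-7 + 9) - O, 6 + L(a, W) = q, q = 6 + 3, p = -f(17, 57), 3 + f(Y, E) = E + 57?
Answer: -111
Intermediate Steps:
f(Y, E) = 54 + E (f(Y, E) = -3 + (E + 57) = -3 + (57 + E) = 54 + E)
h = 1/3 (h = (1/6)*2 = 1/3 ≈ 0.33333)
p = -111 (p = -(54 + 57) = -1*111 = -111)
q = 9
L(a, W) = 3 (L(a, W) = -6 + 9 = 3)
C(O) = 0 (C(O) = (2*O)/2 - O = (2*O)*(1/2) - O = O - O = 0)
p - C(L(h, 0)) = -111 - 1*0 = -111 + 0 = -111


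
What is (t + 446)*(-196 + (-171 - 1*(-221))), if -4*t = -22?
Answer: -65919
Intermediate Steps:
t = 11/2 (t = -¼*(-22) = 11/2 ≈ 5.5000)
(t + 446)*(-196 + (-171 - 1*(-221))) = (11/2 + 446)*(-196 + (-171 - 1*(-221))) = 903*(-196 + (-171 + 221))/2 = 903*(-196 + 50)/2 = (903/2)*(-146) = -65919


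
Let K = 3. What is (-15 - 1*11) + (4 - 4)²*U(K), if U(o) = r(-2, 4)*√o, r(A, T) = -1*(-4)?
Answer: -26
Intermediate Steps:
r(A, T) = 4
U(o) = 4*√o
(-15 - 1*11) + (4 - 4)²*U(K) = (-15 - 1*11) + (4 - 4)²*(4*√3) = (-15 - 11) + 0²*(4*√3) = -26 + 0*(4*√3) = -26 + 0 = -26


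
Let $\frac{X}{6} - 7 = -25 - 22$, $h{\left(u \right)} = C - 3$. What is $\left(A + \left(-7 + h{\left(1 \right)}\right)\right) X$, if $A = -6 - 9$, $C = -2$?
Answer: $6480$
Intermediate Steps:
$A = -15$ ($A = -6 - 9 = -15$)
$h{\left(u \right)} = -5$ ($h{\left(u \right)} = -2 - 3 = -5$)
$X = -240$ ($X = 42 + 6 \left(-25 - 22\right) = 42 + 6 \left(-47\right) = 42 - 282 = -240$)
$\left(A + \left(-7 + h{\left(1 \right)}\right)\right) X = \left(-15 - 12\right) \left(-240\right) = \left(-27\right) \left(-240\right) = 6480$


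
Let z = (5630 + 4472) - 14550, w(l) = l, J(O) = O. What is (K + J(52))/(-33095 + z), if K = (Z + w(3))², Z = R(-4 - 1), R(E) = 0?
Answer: -61/37543 ≈ -0.0016248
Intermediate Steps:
Z = 0
K = 9 (K = (0 + 3)² = 3² = 9)
z = -4448 (z = 10102 - 14550 = -4448)
(K + J(52))/(-33095 + z) = (9 + 52)/(-33095 - 4448) = 61/(-37543) = 61*(-1/37543) = -61/37543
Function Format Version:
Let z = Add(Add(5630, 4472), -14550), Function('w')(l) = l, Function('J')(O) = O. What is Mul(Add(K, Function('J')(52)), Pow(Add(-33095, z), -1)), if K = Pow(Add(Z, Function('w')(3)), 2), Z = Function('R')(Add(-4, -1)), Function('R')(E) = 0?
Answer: Rational(-61, 37543) ≈ -0.0016248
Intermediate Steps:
Z = 0
K = 9 (K = Pow(Add(0, 3), 2) = Pow(3, 2) = 9)
z = -4448 (z = Add(10102, -14550) = -4448)
Mul(Add(K, Function('J')(52)), Pow(Add(-33095, z), -1)) = Mul(Add(9, 52), Pow(Add(-33095, -4448), -1)) = Mul(61, Pow(-37543, -1)) = Mul(61, Rational(-1, 37543)) = Rational(-61, 37543)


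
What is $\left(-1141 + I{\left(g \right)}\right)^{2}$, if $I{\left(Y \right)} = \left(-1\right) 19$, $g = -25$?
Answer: $1345600$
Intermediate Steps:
$I{\left(Y \right)} = -19$
$\left(-1141 + I{\left(g \right)}\right)^{2} = \left(-1141 - 19\right)^{2} = \left(-1160\right)^{2} = 1345600$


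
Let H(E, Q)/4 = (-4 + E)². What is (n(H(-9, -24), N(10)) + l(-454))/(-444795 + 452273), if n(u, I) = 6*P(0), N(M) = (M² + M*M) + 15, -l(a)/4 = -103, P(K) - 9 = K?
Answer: 233/3739 ≈ 0.062316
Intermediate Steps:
P(K) = 9 + K
l(a) = 412 (l(a) = -4*(-103) = 412)
N(M) = 15 + 2*M² (N(M) = (M² + M²) + 15 = 2*M² + 15 = 15 + 2*M²)
H(E, Q) = 4*(-4 + E)²
n(u, I) = 54 (n(u, I) = 6*(9 + 0) = 6*9 = 54)
(n(H(-9, -24), N(10)) + l(-454))/(-444795 + 452273) = (54 + 412)/(-444795 + 452273) = 466/7478 = 466*(1/7478) = 233/3739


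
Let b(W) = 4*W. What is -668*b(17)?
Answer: -45424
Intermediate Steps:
-668*b(17) = -2672*17 = -668*68 = -45424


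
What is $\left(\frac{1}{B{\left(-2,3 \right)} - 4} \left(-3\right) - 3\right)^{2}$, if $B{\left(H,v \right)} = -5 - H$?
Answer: $\frac{324}{49} \approx 6.6122$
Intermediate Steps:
$\left(\frac{1}{B{\left(-2,3 \right)} - 4} \left(-3\right) - 3\right)^{2} = \left(\frac{1}{\left(-5 - -2\right) - 4} \left(-3\right) - 3\right)^{2} = \left(\frac{1}{\left(-5 + 2\right) - 4} \left(-3\right) - 3\right)^{2} = \left(\frac{1}{-3 - 4} \left(-3\right) - 3\right)^{2} = \left(\frac{1}{-7} \left(-3\right) - 3\right)^{2} = \left(\left(- \frac{1}{7}\right) \left(-3\right) - 3\right)^{2} = \left(\frac{3}{7} - 3\right)^{2} = \left(- \frac{18}{7}\right)^{2} = \frac{324}{49}$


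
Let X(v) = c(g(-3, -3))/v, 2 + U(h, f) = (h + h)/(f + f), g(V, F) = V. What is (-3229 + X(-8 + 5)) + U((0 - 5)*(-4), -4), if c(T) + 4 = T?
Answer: -9701/3 ≈ -3233.7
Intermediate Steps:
c(T) = -4 + T
U(h, f) = -2 + h/f (U(h, f) = -2 + (h + h)/(f + f) = -2 + (2*h)/((2*f)) = -2 + (2*h)*(1/(2*f)) = -2 + h/f)
X(v) = -7/v (X(v) = (-4 - 3)/v = -7/v)
(-3229 + X(-8 + 5)) + U((0 - 5)*(-4), -4) = (-3229 - 7/(-8 + 5)) + (-2 + ((0 - 5)*(-4))/(-4)) = (-3229 - 7/(-3)) + (-2 - 5*(-4)*(-1/4)) = (-3229 - 7*(-1/3)) + (-2 + 20*(-1/4)) = (-3229 + 7/3) + (-2 - 5) = -9680/3 - 7 = -9701/3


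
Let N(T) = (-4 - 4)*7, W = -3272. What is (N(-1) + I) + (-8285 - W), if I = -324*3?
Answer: -6041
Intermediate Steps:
I = -972
N(T) = -56 (N(T) = -8*7 = -56)
(N(-1) + I) + (-8285 - W) = (-56 - 972) + (-8285 - 1*(-3272)) = -1028 + (-8285 + 3272) = -1028 - 5013 = -6041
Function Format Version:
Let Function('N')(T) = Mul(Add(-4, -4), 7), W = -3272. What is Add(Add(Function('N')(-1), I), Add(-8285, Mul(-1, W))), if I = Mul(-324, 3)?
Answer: -6041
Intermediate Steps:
I = -972
Function('N')(T) = -56 (Function('N')(T) = Mul(-8, 7) = -56)
Add(Add(Function('N')(-1), I), Add(-8285, Mul(-1, W))) = Add(Add(-56, -972), Add(-8285, Mul(-1, -3272))) = Add(-1028, Add(-8285, 3272)) = Add(-1028, -5013) = -6041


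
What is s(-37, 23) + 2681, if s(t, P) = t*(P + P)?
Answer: 979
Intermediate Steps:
s(t, P) = 2*P*t (s(t, P) = t*(2*P) = 2*P*t)
s(-37, 23) + 2681 = 2*23*(-37) + 2681 = -1702 + 2681 = 979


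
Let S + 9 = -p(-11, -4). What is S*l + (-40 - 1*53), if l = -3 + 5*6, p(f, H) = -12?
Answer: -12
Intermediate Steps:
S = 3 (S = -9 - 1*(-12) = -9 + 12 = 3)
l = 27 (l = -3 + 30 = 27)
S*l + (-40 - 1*53) = 3*27 + (-40 - 1*53) = 81 + (-40 - 53) = 81 - 93 = -12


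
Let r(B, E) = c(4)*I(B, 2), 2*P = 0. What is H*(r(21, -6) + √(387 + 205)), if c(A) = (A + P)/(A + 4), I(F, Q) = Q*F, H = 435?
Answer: 9135 + 1740*√37 ≈ 19719.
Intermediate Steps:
I(F, Q) = F*Q
P = 0 (P = (½)*0 = 0)
c(A) = A/(4 + A) (c(A) = (A + 0)/(A + 4) = A/(4 + A))
r(B, E) = B (r(B, E) = (4/(4 + 4))*(B*2) = (4/8)*(2*B) = (4*(⅛))*(2*B) = (2*B)/2 = B)
H*(r(21, -6) + √(387 + 205)) = 435*(21 + √(387 + 205)) = 435*(21 + √592) = 435*(21 + 4*√37) = 9135 + 1740*√37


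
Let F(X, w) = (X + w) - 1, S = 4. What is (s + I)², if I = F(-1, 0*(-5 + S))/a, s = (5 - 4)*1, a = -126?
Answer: 4096/3969 ≈ 1.0320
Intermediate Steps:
F(X, w) = -1 + X + w
s = 1 (s = 1*1 = 1)
I = 1/63 (I = (-1 - 1 + 0*(-5 + 4))/(-126) = (-1 - 1 + 0*(-1))*(-1/126) = (-1 - 1 + 0)*(-1/126) = -2*(-1/126) = 1/63 ≈ 0.015873)
(s + I)² = (1 + 1/63)² = (64/63)² = 4096/3969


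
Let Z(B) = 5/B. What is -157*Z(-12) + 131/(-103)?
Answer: 79283/1236 ≈ 64.145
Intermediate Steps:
-157*Z(-12) + 131/(-103) = -785/(-12) + 131/(-103) = -785*(-1)/12 + 131*(-1/103) = -157*(-5/12) - 131/103 = 785/12 - 131/103 = 79283/1236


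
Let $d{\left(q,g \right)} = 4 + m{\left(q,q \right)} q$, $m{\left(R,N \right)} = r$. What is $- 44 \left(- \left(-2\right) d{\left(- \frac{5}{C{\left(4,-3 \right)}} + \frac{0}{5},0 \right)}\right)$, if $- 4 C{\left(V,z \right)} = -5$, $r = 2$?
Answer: $352$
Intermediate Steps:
$C{\left(V,z \right)} = \frac{5}{4}$ ($C{\left(V,z \right)} = \left(- \frac{1}{4}\right) \left(-5\right) = \frac{5}{4}$)
$m{\left(R,N \right)} = 2$
$d{\left(q,g \right)} = 4 + 2 q$
$- 44 \left(- \left(-2\right) d{\left(- \frac{5}{C{\left(4,-3 \right)}} + \frac{0}{5},0 \right)}\right) = - 44 \left(- \left(-2\right) \left(4 + 2 \left(- \frac{5}{\frac{5}{4}} + \frac{0}{5}\right)\right)\right) = - 44 \left(- \left(-2\right) \left(4 + 2 \left(\left(-5\right) \frac{4}{5} + 0 \cdot \frac{1}{5}\right)\right)\right) = - 44 \left(- \left(-2\right) \left(4 + 2 \left(-4 + 0\right)\right)\right) = - 44 \left(- \left(-2\right) \left(4 + 2 \left(-4\right)\right)\right) = - 44 \left(- \left(-2\right) \left(4 - 8\right)\right) = - 44 \left(- \left(-2\right) \left(-4\right)\right) = - 44 \left(\left(-1\right) 8\right) = \left(-44\right) \left(-8\right) = 352$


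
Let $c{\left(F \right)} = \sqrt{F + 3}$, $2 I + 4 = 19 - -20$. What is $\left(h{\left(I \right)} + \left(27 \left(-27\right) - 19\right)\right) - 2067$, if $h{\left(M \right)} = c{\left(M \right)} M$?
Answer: $-2815 + \frac{35 \sqrt{82}}{4} \approx -2735.8$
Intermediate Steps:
$I = \frac{35}{2}$ ($I = -2 + \frac{19 - -20}{2} = -2 + \frac{19 + 20}{2} = -2 + \frac{1}{2} \cdot 39 = -2 + \frac{39}{2} = \frac{35}{2} \approx 17.5$)
$c{\left(F \right)} = \sqrt{3 + F}$
$h{\left(M \right)} = M \sqrt{3 + M}$ ($h{\left(M \right)} = \sqrt{3 + M} M = M \sqrt{3 + M}$)
$\left(h{\left(I \right)} + \left(27 \left(-27\right) - 19\right)\right) - 2067 = \left(\frac{35 \sqrt{3 + \frac{35}{2}}}{2} + \left(27 \left(-27\right) - 19\right)\right) - 2067 = \left(\frac{35 \sqrt{\frac{41}{2}}}{2} - 748\right) - 2067 = \left(\frac{35 \frac{\sqrt{82}}{2}}{2} - 748\right) - 2067 = \left(\frac{35 \sqrt{82}}{4} - 748\right) - 2067 = \left(-748 + \frac{35 \sqrt{82}}{4}\right) - 2067 = -2815 + \frac{35 \sqrt{82}}{4}$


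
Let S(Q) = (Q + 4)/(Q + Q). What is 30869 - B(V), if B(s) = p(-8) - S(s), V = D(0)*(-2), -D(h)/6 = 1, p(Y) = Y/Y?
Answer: 92606/3 ≈ 30869.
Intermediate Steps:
p(Y) = 1
D(h) = -6 (D(h) = -6*1 = -6)
V = 12 (V = -6*(-2) = 12)
S(Q) = (4 + Q)/(2*Q) (S(Q) = (4 + Q)/((2*Q)) = (4 + Q)*(1/(2*Q)) = (4 + Q)/(2*Q))
B(s) = 1 - (4 + s)/(2*s)
30869 - B(V) = 30869 - (-4 + 12)/(2*12) = 30869 - 8/(2*12) = 30869 - 1*1/3 = 30869 - 1/3 = 92606/3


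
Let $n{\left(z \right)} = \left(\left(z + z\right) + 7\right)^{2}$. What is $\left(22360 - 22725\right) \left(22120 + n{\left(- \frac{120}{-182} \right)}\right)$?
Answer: $- \frac{67068300685}{8281} \approx -8.0991 \cdot 10^{6}$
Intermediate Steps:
$n{\left(z \right)} = \left(7 + 2 z\right)^{2}$ ($n{\left(z \right)} = \left(2 z + 7\right)^{2} = \left(7 + 2 z\right)^{2}$)
$\left(22360 - 22725\right) \left(22120 + n{\left(- \frac{120}{-182} \right)}\right) = \left(22360 - 22725\right) \left(22120 + \left(7 + 2 \left(- \frac{120}{-182}\right)\right)^{2}\right) = - 365 \left(22120 + \left(7 + 2 \left(\left(-120\right) \left(- \frac{1}{182}\right)\right)\right)^{2}\right) = - 365 \left(22120 + \left(7 + 2 \cdot \frac{60}{91}\right)^{2}\right) = - 365 \left(22120 + \left(7 + \frac{120}{91}\right)^{2}\right) = - 365 \left(22120 + \left(\frac{757}{91}\right)^{2}\right) = - 365 \left(22120 + \frac{573049}{8281}\right) = \left(-365\right) \frac{183748769}{8281} = - \frac{67068300685}{8281}$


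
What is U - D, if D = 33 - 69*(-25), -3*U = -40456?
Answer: 35182/3 ≈ 11727.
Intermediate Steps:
U = 40456/3 (U = -1/3*(-40456) = 40456/3 ≈ 13485.)
D = 1758 (D = 33 + 1725 = 1758)
U - D = 40456/3 - 1*1758 = 40456/3 - 1758 = 35182/3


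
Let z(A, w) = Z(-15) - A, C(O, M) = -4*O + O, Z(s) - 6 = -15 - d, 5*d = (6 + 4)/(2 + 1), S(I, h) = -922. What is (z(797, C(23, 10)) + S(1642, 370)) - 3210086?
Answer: -9635444/3 ≈ -3.2118e+6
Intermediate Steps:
d = ⅔ (d = ((6 + 4)/(2 + 1))/5 = (10/3)/5 = (10*(⅓))/5 = (⅕)*(10/3) = ⅔ ≈ 0.66667)
Z(s) = -29/3 (Z(s) = 6 + (-15 - 1*⅔) = 6 + (-15 - ⅔) = 6 - 47/3 = -29/3)
C(O, M) = -3*O
z(A, w) = -29/3 - A
(z(797, C(23, 10)) + S(1642, 370)) - 3210086 = ((-29/3 - 1*797) - 922) - 3210086 = ((-29/3 - 797) - 922) - 3210086 = (-2420/3 - 922) - 3210086 = -5186/3 - 3210086 = -9635444/3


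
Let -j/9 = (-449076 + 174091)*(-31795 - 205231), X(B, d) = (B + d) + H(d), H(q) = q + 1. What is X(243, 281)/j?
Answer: -13/9461408895 ≈ -1.3740e-9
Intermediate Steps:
H(q) = 1 + q
X(B, d) = 1 + B + 2*d (X(B, d) = (B + d) + (1 + d) = 1 + B + 2*d)
j = -586607351490 (j = -9*(-449076 + 174091)*(-31795 - 205231) = -(-2474865)*(-237026) = -9*65178594610 = -586607351490)
X(243, 281)/j = (1 + 243 + 2*281)/(-586607351490) = (1 + 243 + 562)*(-1/586607351490) = 806*(-1/586607351490) = -13/9461408895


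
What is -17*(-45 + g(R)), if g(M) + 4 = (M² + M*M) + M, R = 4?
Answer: 221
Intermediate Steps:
g(M) = -4 + M + 2*M² (g(M) = -4 + ((M² + M*M) + M) = -4 + ((M² + M²) + M) = -4 + (2*M² + M) = -4 + (M + 2*M²) = -4 + M + 2*M²)
-17*(-45 + g(R)) = -17*(-45 + (-4 + 4 + 2*4²)) = -17*(-45 + (-4 + 4 + 2*16)) = -17*(-45 + (-4 + 4 + 32)) = -17*(-45 + 32) = -17*(-13) = 221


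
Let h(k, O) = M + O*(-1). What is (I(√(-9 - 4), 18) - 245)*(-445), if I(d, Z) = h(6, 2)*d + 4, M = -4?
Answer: 107245 + 2670*I*√13 ≈ 1.0725e+5 + 9626.8*I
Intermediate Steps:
h(k, O) = -4 - O (h(k, O) = -4 + O*(-1) = -4 - O)
I(d, Z) = 4 - 6*d (I(d, Z) = (-4 - 1*2)*d + 4 = (-4 - 2)*d + 4 = -6*d + 4 = 4 - 6*d)
(I(√(-9 - 4), 18) - 245)*(-445) = ((4 - 6*√(-9 - 4)) - 245)*(-445) = ((4 - 6*I*√13) - 245)*(-445) = (-241 - 6*I*√13)*(-445) = 107245 + 2670*I*√13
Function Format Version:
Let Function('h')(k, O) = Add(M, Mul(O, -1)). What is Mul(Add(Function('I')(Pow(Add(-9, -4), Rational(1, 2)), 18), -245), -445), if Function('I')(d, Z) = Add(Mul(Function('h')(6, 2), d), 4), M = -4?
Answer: Add(107245, Mul(2670, I, Pow(13, Rational(1, 2)))) ≈ Add(1.0725e+5, Mul(9626.8, I))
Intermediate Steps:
Function('h')(k, O) = Add(-4, Mul(-1, O)) (Function('h')(k, O) = Add(-4, Mul(O, -1)) = Add(-4, Mul(-1, O)))
Function('I')(d, Z) = Add(4, Mul(-6, d)) (Function('I')(d, Z) = Add(Mul(Add(-4, Mul(-1, 2)), d), 4) = Add(Mul(Add(-4, -2), d), 4) = Add(Mul(-6, d), 4) = Add(4, Mul(-6, d)))
Mul(Add(Function('I')(Pow(Add(-9, -4), Rational(1, 2)), 18), -245), -445) = Mul(Add(Add(4, Mul(-6, Pow(Add(-9, -4), Rational(1, 2)))), -245), -445) = Mul(Add(Add(4, Mul(-6, Pow(-13, Rational(1, 2)))), -245), -445) = Mul(Add(Add(4, Mul(-6, Mul(I, Pow(13, Rational(1, 2))))), -245), -445) = Mul(Add(Add(4, Mul(-6, I, Pow(13, Rational(1, 2)))), -245), -445) = Mul(Add(-241, Mul(-6, I, Pow(13, Rational(1, 2)))), -445) = Add(107245, Mul(2670, I, Pow(13, Rational(1, 2))))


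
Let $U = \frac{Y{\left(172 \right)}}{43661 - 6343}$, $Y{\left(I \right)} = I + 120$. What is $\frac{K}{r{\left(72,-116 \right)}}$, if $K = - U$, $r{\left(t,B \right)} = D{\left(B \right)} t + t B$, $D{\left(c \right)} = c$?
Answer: $\frac{73}{155839968} \approx 4.6843 \cdot 10^{-7}$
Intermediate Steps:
$Y{\left(I \right)} = 120 + I$
$r{\left(t,B \right)} = 2 B t$ ($r{\left(t,B \right)} = B t + t B = B t + B t = 2 B t$)
$U = \frac{146}{18659}$ ($U = \frac{120 + 172}{43661 - 6343} = \frac{292}{37318} = 292 \cdot \frac{1}{37318} = \frac{146}{18659} \approx 0.0078246$)
$K = - \frac{146}{18659}$ ($K = \left(-1\right) \frac{146}{18659} = - \frac{146}{18659} \approx -0.0078246$)
$\frac{K}{r{\left(72,-116 \right)}} = - \frac{146}{18659 \cdot 2 \left(-116\right) 72} = - \frac{146}{18659 \left(-16704\right)} = \left(- \frac{146}{18659}\right) \left(- \frac{1}{16704}\right) = \frac{73}{155839968}$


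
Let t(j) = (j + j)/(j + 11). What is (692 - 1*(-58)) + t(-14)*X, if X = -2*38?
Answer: 122/3 ≈ 40.667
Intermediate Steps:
X = -76
t(j) = 2*j/(11 + j) (t(j) = (2*j)/(11 + j) = 2*j/(11 + j))
(692 - 1*(-58)) + t(-14)*X = (692 - 1*(-58)) + (2*(-14)/(11 - 14))*(-76) = (692 + 58) + (2*(-14)/(-3))*(-76) = 750 + (2*(-14)*(-1/3))*(-76) = 750 + (28/3)*(-76) = 750 - 2128/3 = 122/3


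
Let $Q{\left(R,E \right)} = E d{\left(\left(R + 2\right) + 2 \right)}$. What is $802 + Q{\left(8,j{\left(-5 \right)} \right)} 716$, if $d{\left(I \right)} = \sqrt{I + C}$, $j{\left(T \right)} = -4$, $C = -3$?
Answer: $-7790$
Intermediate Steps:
$d{\left(I \right)} = \sqrt{-3 + I}$ ($d{\left(I \right)} = \sqrt{I - 3} = \sqrt{-3 + I}$)
$Q{\left(R,E \right)} = E \sqrt{1 + R}$ ($Q{\left(R,E \right)} = E \sqrt{-3 + \left(\left(R + 2\right) + 2\right)} = E \sqrt{-3 + \left(\left(2 + R\right) + 2\right)} = E \sqrt{-3 + \left(4 + R\right)} = E \sqrt{1 + R}$)
$802 + Q{\left(8,j{\left(-5 \right)} \right)} 716 = 802 + - 4 \sqrt{1 + 8} \cdot 716 = 802 + - 4 \sqrt{9} \cdot 716 = 802 + \left(-4\right) 3 \cdot 716 = 802 - 8592 = -7790$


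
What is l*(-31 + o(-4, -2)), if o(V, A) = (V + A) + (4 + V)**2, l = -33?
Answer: 1221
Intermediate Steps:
o(V, A) = A + V + (4 + V)**2 (o(V, A) = (A + V) + (4 + V)**2 = A + V + (4 + V)**2)
l*(-31 + o(-4, -2)) = -33*(-31 + (-2 - 4 + (4 - 4)**2)) = -33*(-31 + (-2 - 4 + 0**2)) = -33*(-31 + (-2 - 4 + 0)) = -33*(-31 - 6) = -33*(-37) = 1221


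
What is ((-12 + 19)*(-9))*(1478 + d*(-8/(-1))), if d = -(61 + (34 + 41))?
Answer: -24570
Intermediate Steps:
d = -136 (d = -(61 + 75) = -1*136 = -136)
((-12 + 19)*(-9))*(1478 + d*(-8/(-1))) = ((-12 + 19)*(-9))*(1478 - (-1088)/(-1)) = (7*(-9))*(1478 - (-1088)*(-1)) = -63*(1478 - 136*8) = -63*(1478 - 1088) = -63*390 = -24570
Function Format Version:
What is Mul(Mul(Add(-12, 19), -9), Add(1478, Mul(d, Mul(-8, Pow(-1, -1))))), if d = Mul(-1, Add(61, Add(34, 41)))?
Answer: -24570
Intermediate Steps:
d = -136 (d = Mul(-1, Add(61, 75)) = Mul(-1, 136) = -136)
Mul(Mul(Add(-12, 19), -9), Add(1478, Mul(d, Mul(-8, Pow(-1, -1))))) = Mul(Mul(Add(-12, 19), -9), Add(1478, Mul(-136, Mul(-8, Pow(-1, -1))))) = Mul(Mul(7, -9), Add(1478, Mul(-136, Mul(-8, -1)))) = Mul(-63, Add(1478, Mul(-136, 8))) = Mul(-63, Add(1478, -1088)) = Mul(-63, 390) = -24570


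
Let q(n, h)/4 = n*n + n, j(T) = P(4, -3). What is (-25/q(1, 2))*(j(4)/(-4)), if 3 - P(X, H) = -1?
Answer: 25/8 ≈ 3.1250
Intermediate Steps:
P(X, H) = 4 (P(X, H) = 3 - 1*(-1) = 3 + 1 = 4)
j(T) = 4
q(n, h) = 4*n + 4*n**2 (q(n, h) = 4*(n*n + n) = 4*(n**2 + n) = 4*(n + n**2) = 4*n + 4*n**2)
(-25/q(1, 2))*(j(4)/(-4)) = (-25*1/(4*(1 + 1)))*(4/(-4)) = (-25/(4*1*2))*(4*(-1/4)) = -25/8*(-1) = 25/8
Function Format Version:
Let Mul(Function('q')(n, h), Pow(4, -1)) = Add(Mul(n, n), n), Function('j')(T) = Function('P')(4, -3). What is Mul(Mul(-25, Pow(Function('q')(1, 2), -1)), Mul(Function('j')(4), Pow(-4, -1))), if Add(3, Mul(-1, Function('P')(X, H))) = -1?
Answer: Rational(25, 8) ≈ 3.1250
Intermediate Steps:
Function('P')(X, H) = 4 (Function('P')(X, H) = Add(3, Mul(-1, -1)) = Add(3, 1) = 4)
Function('j')(T) = 4
Function('q')(n, h) = Add(Mul(4, n), Mul(4, Pow(n, 2))) (Function('q')(n, h) = Mul(4, Add(Mul(n, n), n)) = Mul(4, Add(Pow(n, 2), n)) = Mul(4, Add(n, Pow(n, 2))) = Add(Mul(4, n), Mul(4, Pow(n, 2))))
Mul(Mul(-25, Pow(Function('q')(1, 2), -1)), Mul(Function('j')(4), Pow(-4, -1))) = Mul(Mul(-25, Pow(Mul(4, 1, Add(1, 1)), -1)), Mul(4, Pow(-4, -1))) = Mul(Mul(-25, Pow(Mul(4, 1, 2), -1)), Mul(4, Rational(-1, 4))) = Mul(Mul(-25, Pow(8, -1)), -1) = Mul(Mul(-25, Rational(1, 8)), -1) = Mul(Rational(-25, 8), -1) = Rational(25, 8)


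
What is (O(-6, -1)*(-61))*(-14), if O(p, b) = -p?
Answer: 5124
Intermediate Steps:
(O(-6, -1)*(-61))*(-14) = (-1*(-6)*(-61))*(-14) = (6*(-61))*(-14) = -366*(-14) = 5124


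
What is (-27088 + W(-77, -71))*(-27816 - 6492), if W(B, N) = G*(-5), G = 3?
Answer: 929849724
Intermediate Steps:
W(B, N) = -15 (W(B, N) = 3*(-5) = -15)
(-27088 + W(-77, -71))*(-27816 - 6492) = (-27088 - 15)*(-27816 - 6492) = -27103*(-34308) = 929849724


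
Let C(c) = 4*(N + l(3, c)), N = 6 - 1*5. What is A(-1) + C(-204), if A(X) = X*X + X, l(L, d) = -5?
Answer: -16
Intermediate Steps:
N = 1 (N = 6 - 5 = 1)
A(X) = X + X**2 (A(X) = X**2 + X = X + X**2)
C(c) = -16 (C(c) = 4*(1 - 5) = 4*(-4) = -16)
A(-1) + C(-204) = -(1 - 1) - 16 = -1*0 - 16 = 0 - 16 = -16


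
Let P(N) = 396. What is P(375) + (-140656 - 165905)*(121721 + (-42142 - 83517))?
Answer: 1207237614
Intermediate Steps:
P(375) + (-140656 - 165905)*(121721 + (-42142 - 83517)) = 396 + (-140656 - 165905)*(121721 + (-42142 - 83517)) = 396 - 306561*(121721 - 125659) = 396 - 306561*(-3938) = 396 + 1207237218 = 1207237614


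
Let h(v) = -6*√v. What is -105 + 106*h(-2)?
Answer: -105 - 636*I*√2 ≈ -105.0 - 899.44*I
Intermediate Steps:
-105 + 106*h(-2) = -105 + 106*(-6*I*√2) = -105 - 636*I*√2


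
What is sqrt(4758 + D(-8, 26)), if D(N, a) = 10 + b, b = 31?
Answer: sqrt(4799) ≈ 69.275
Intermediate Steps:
D(N, a) = 41 (D(N, a) = 10 + 31 = 41)
sqrt(4758 + D(-8, 26)) = sqrt(4758 + 41) = sqrt(4799)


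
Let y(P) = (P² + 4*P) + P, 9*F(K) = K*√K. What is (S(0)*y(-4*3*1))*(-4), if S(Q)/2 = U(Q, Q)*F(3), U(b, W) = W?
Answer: 0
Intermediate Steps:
F(K) = K^(3/2)/9 (F(K) = (K*√K)/9 = K^(3/2)/9)
y(P) = P² + 5*P
S(Q) = 2*Q*√3/3 (S(Q) = 2*(Q*(3^(3/2)/9)) = 2*(Q*((3*√3)/9)) = 2*(Q*(√3/3)) = 2*(Q*√3/3) = 2*Q*√3/3)
(S(0)*y(-4*3*1))*(-4) = (((⅔)*0*√3)*((-4*3*1)*(5 - 4*3*1)))*(-4) = (0*((-12*1)*(5 - 12*1)))*(-4) = (0*(-12*(5 - 12)))*(-4) = (0*(-12*(-7)))*(-4) = (0*84)*(-4) = 0*(-4) = 0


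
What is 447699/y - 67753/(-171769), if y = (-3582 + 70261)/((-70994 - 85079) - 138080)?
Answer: -22620599308269956/11453385151 ≈ -1.9750e+6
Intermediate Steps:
y = -66679/294153 (y = 66679/(-156073 - 138080) = 66679/(-294153) = 66679*(-1/294153) = -66679/294153 ≈ -0.22668)
447699/y - 67753/(-171769) = 447699/(-66679/294153) - 67753/(-171769) = 447699*(-294153/66679) - 67753*(-1/171769) = -131692003947/66679 + 67753/171769 = -22620599308269956/11453385151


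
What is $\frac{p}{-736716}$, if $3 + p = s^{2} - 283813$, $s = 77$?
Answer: $\frac{92629}{245572} \approx 0.3772$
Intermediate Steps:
$p = -277887$ ($p = -3 + \left(77^{2} - 283813\right) = -3 + \left(5929 - 283813\right) = -3 - 277884 = -277887$)
$\frac{p}{-736716} = - \frac{277887}{-736716} = \left(-277887\right) \left(- \frac{1}{736716}\right) = \frac{92629}{245572}$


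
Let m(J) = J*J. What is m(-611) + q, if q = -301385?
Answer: 71936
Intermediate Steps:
m(J) = J²
m(-611) + q = (-611)² - 301385 = 373321 - 301385 = 71936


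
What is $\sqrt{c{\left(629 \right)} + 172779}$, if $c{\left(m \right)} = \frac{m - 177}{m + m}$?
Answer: $\frac{\sqrt{68358598493}}{629} \approx 415.67$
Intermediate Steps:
$c{\left(m \right)} = \frac{-177 + m}{2 m}$
$\sqrt{c{\left(629 \right)} + 172779} = \sqrt{\frac{-177 + 629}{2 \cdot 629} + 172779} = \sqrt{\frac{1}{2} \cdot \frac{1}{629} \cdot 452 + 172779} = \sqrt{\frac{226}{629} + 172779} = \sqrt{\frac{108678217}{629}} = \frac{\sqrt{68358598493}}{629}$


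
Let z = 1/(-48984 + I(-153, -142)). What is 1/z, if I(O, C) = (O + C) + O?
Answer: -49432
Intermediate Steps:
I(O, C) = C + 2*O (I(O, C) = (C + O) + O = C + 2*O)
z = -1/49432 (z = 1/(-48984 + (-142 + 2*(-153))) = 1/(-48984 + (-142 - 306)) = 1/(-48984 - 448) = 1/(-49432) = -1/49432 ≈ -2.0230e-5)
1/z = 1/(-1/49432) = -49432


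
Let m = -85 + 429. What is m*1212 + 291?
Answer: 417219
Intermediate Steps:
m = 344
m*1212 + 291 = 344*1212 + 291 = 416928 + 291 = 417219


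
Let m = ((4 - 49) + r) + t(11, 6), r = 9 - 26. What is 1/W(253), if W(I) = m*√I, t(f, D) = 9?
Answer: -√253/13409 ≈ -0.0011862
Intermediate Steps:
r = -17
m = -53 (m = ((4 - 49) - 17) + 9 = (-45 - 17) + 9 = -62 + 9 = -53)
W(I) = -53*√I
1/W(253) = 1/(-53*√253) = -√253/13409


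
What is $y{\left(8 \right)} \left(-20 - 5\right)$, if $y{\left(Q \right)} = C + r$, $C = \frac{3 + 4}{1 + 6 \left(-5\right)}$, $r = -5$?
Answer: $\frac{3800}{29} \approx 131.03$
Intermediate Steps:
$C = - \frac{7}{29}$ ($C = \frac{7}{1 - 30} = \frac{7}{-29} = 7 \left(- \frac{1}{29}\right) = - \frac{7}{29} \approx -0.24138$)
$y{\left(Q \right)} = - \frac{152}{29}$ ($y{\left(Q \right)} = - \frac{7}{29} - 5 = - \frac{152}{29}$)
$y{\left(8 \right)} \left(-20 - 5\right) = - \frac{152 \left(-20 - 5\right)}{29} = \left(- \frac{152}{29}\right) \left(-25\right) = \frac{3800}{29}$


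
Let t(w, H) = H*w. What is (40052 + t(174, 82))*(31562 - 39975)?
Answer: -456994160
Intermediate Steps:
(40052 + t(174, 82))*(31562 - 39975) = (40052 + 82*174)*(31562 - 39975) = (40052 + 14268)*(-8413) = 54320*(-8413) = -456994160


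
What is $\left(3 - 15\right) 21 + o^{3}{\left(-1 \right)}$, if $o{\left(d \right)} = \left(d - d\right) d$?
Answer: $-252$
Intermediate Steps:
$o{\left(d \right)} = 0$ ($o{\left(d \right)} = 0 d = 0$)
$\left(3 - 15\right) 21 + o^{3}{\left(-1 \right)} = \left(3 - 15\right) 21 + 0^{3} = \left(-12\right) 21 + 0 = -252 + 0 = -252$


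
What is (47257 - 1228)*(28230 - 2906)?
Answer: 1165638396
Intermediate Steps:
(47257 - 1228)*(28230 - 2906) = 46029*25324 = 1165638396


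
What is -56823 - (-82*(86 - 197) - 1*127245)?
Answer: 61320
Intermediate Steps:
-56823 - (-82*(86 - 197) - 1*127245) = -56823 - (-82*(-111) - 127245) = -56823 - (9102 - 127245) = -56823 - 1*(-118143) = -56823 + 118143 = 61320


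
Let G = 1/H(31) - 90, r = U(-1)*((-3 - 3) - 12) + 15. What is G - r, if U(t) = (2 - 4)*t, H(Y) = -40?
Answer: -2761/40 ≈ -69.025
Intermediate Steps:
U(t) = -2*t
r = -21 (r = (-2*(-1))*((-3 - 3) - 12) + 15 = 2*(-6 - 12) + 15 = 2*(-18) + 15 = -36 + 15 = -21)
G = -3601/40 (G = 1/(-40) - 90 = -1/40 - 90 = -3601/40 ≈ -90.025)
G - r = -3601/40 - 1*(-21) = -3601/40 + 21 = -2761/40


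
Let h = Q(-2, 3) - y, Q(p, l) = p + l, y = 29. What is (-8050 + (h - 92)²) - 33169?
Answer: -26819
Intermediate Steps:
Q(p, l) = l + p
h = -28 (h = (3 - 2) - 1*29 = 1 - 29 = -28)
(-8050 + (h - 92)²) - 33169 = (-8050 + (-28 - 92)²) - 33169 = (-8050 + (-120)²) - 33169 = (-8050 + 14400) - 33169 = 6350 - 33169 = -26819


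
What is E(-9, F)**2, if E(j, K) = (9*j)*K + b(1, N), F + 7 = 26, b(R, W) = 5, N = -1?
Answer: 2353156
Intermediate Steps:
F = 19 (F = -7 + 26 = 19)
E(j, K) = 5 + 9*K*j (E(j, K) = (9*j)*K + 5 = 9*K*j + 5 = 5 + 9*K*j)
E(-9, F)**2 = (5 + 9*19*(-9))**2 = (5 - 1539)**2 = (-1534)**2 = 2353156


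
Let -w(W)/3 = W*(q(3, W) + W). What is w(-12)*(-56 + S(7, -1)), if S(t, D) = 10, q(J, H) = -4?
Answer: 26496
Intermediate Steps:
w(W) = -3*W*(-4 + W)
w(-12)*(-56 + S(7, -1)) = (3*(-12)*(4 - 1*(-12)))*(-56 + 10) = (3*(-12)*(4 + 12))*(-46) = (3*(-12)*16)*(-46) = -576*(-46) = 26496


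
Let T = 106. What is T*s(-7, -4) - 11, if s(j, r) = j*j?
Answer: 5183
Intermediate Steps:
s(j, r) = j²
T*s(-7, -4) - 11 = 106*(-7)² - 11 = 106*49 - 11 = 5194 - 11 = 5183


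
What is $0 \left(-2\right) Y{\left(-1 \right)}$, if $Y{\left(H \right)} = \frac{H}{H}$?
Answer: $0$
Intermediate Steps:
$Y{\left(H \right)} = 1$
$0 \left(-2\right) Y{\left(-1 \right)} = 0 \left(-2\right) 1 = 0 \cdot 1 = 0$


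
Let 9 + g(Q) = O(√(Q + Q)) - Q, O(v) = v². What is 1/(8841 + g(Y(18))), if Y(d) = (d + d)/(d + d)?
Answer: 1/8833 ≈ 0.00011321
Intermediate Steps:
Y(d) = 1 (Y(d) = (2*d)/((2*d)) = (2*d)*(1/(2*d)) = 1)
g(Q) = -9 + Q (g(Q) = -9 + ((√(Q + Q))² - Q) = -9 + ((√(2*Q))² - Q) = -9 + ((√2*√Q)² - Q) = -9 + (2*Q - Q) = -9 + Q)
1/(8841 + g(Y(18))) = 1/(8841 + (-9 + 1)) = 1/(8841 - 8) = 1/8833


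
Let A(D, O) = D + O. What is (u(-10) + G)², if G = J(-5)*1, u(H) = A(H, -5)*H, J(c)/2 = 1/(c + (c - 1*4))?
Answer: 1100401/49 ≈ 22457.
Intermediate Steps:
J(c) = 2/(-4 + 2*c) (J(c) = 2/(c + (c - 1*4)) = 2/(c + (c - 4)) = 2/(c + (-4 + c)) = 2/(-4 + 2*c))
u(H) = H*(-5 + H) (u(H) = (H - 5)*H = (-5 + H)*H = H*(-5 + H))
G = -⅐ (G = 1/(-2 - 5) = 1/(-7) = -⅐*1 = -⅐ ≈ -0.14286)
(u(-10) + G)² = (-10*(-5 - 10) - ⅐)² = (-10*(-15) - ⅐)² = (150 - ⅐)² = (1049/7)² = 1100401/49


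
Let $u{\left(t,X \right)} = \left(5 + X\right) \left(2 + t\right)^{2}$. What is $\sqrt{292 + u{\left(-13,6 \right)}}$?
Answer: $\sqrt{1623} \approx 40.286$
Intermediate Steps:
$u{\left(t,X \right)} = \left(2 + t\right)^{2} \left(5 + X\right)$
$\sqrt{292 + u{\left(-13,6 \right)}} = \sqrt{292 + \left(2 - 13\right)^{2} \left(5 + 6\right)} = \sqrt{292 + \left(-11\right)^{2} \cdot 11} = \sqrt{292 + 121 \cdot 11} = \sqrt{292 + 1331} = \sqrt{1623}$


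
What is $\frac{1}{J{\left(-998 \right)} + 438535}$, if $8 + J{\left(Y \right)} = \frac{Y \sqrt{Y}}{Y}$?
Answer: $\frac{438527}{192305930727} - \frac{i \sqrt{998}}{192305930727} \approx 2.2804 \cdot 10^{-6} - 1.6428 \cdot 10^{-10} i$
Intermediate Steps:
$J{\left(Y \right)} = -8 + \sqrt{Y}$ ($J{\left(Y \right)} = -8 + \frac{Y \sqrt{Y}}{Y} = -8 + \frac{Y^{\frac{3}{2}}}{Y} = -8 + \sqrt{Y}$)
$\frac{1}{J{\left(-998 \right)} + 438535} = \frac{1}{\left(-8 + \sqrt{-998}\right) + 438535} = \frac{1}{\left(-8 + i \sqrt{998}\right) + 438535} = \frac{1}{438527 + i \sqrt{998}}$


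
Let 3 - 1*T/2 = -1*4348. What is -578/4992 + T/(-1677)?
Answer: -189785/35776 ≈ -5.3048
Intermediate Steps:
T = 8702 (T = 6 - (-2)*4348 = 6 - 2*(-4348) = 6 + 8696 = 8702)
-578/4992 + T/(-1677) = -578/4992 + 8702/(-1677) = -578*1/4992 + 8702*(-1/1677) = -289/2496 - 8702/1677 = -189785/35776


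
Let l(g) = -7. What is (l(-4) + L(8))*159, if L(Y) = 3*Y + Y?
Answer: 3975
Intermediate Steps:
L(Y) = 4*Y
(l(-4) + L(8))*159 = (-7 + 4*8)*159 = (-7 + 32)*159 = 25*159 = 3975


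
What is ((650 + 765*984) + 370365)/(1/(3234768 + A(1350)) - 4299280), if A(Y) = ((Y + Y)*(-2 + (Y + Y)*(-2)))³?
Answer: -3486859100024355931448590800/13339844356345988270746632961 ≈ -0.26139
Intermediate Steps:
A(Y) = 8*Y³*(-2 - 4*Y)³ (A(Y) = ((2*Y)*(-2 + (2*Y)*(-2)))³ = ((2*Y)*(-2 - 4*Y))³ = (2*Y*(-2 - 4*Y))³ = 8*Y³*(-2 - 4*Y)³)
((650 + 765*984) + 370365)/(1/(3234768 + A(1350)) - 4299280) = ((650 + 765*984) + 370365)/(1/(3234768 - 64*1350³*(1 + 2*1350)³) - 4299280) = ((650 + 752760) + 370365)/(1/(3234768 - 64*2460375000*(1 + 2700)³) - 4299280) = (753410 + 370365)/(1/(3234768 - 64*2460375000*2701³) - 4299280) = 1123775/(1/(3234768 - 64*2460375000*19704878101) - 4299280) = 1123775/(1/(3234768 - 3102808925295864000000) - 4299280) = 1123775/(1/(-3102808925295860765232) - 4299280) = 1123775/(-1/3102808925295860765232 - 4299280) = 1123775/(-13339844356345988270746632961/3102808925295860765232) = 1123775*(-3102808925295860765232/13339844356345988270746632961) = -3486859100024355931448590800/13339844356345988270746632961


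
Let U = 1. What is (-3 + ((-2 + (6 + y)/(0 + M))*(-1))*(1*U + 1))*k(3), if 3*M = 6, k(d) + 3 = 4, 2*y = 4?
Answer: -7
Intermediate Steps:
y = 2 (y = (½)*4 = 2)
k(d) = 1 (k(d) = -3 + 4 = 1)
M = 2 (M = (⅓)*6 = 2)
(-3 + ((-2 + (6 + y)/(0 + M))*(-1))*(1*U + 1))*k(3) = (-3 + ((-2 + (6 + 2)/(0 + 2))*(-1))*(1*1 + 1))*1 = (-3 + ((-2 + 8/2)*(-1))*(1 + 1))*1 = (-3 + ((-2 + 8*(½))*(-1))*2)*1 = (-3 + ((-2 + 4)*(-1))*2)*1 = (-3 + (2*(-1))*2)*1 = (-3 - 2*2)*1 = (-3 - 4)*1 = -7*1 = -7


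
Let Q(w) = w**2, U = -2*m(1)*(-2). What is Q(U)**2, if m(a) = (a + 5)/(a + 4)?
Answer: 331776/625 ≈ 530.84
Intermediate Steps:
m(a) = (5 + a)/(4 + a)
U = 24/5 (U = -2*(5 + 1)/(4 + 1)*(-2) = -2*6/5*(-2) = -12/5*(-2) = 24/5 ≈ 4.8000)
Q(U)**2 = ((24/5)**2)**2 = (576/25)**2 = 331776/625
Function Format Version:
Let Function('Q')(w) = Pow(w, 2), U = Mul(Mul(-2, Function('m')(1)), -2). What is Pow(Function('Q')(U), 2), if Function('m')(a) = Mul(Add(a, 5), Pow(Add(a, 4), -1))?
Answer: Rational(331776, 625) ≈ 530.84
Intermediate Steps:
Function('m')(a) = Mul(Pow(Add(4, a), -1), Add(5, a)) (Function('m')(a) = Mul(Add(5, a), Pow(Add(4, a), -1)) = Mul(Pow(Add(4, a), -1), Add(5, a)))
U = Rational(24, 5) (U = Mul(Mul(-2, Mul(Pow(Add(4, 1), -1), Add(5, 1))), -2) = Mul(Mul(-2, Mul(Pow(5, -1), 6)), -2) = Mul(Mul(-2, Mul(Rational(1, 5), 6)), -2) = Mul(Mul(-2, Rational(6, 5)), -2) = Mul(Rational(-12, 5), -2) = Rational(24, 5) ≈ 4.8000)
Pow(Function('Q')(U), 2) = Pow(Pow(Rational(24, 5), 2), 2) = Pow(Rational(576, 25), 2) = Rational(331776, 625)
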